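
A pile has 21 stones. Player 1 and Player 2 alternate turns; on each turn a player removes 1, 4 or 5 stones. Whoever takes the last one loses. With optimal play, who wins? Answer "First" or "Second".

First

Mark each pile size as W (mover wins) or L (mover loses):
i:   0  1  2  3  4  5  6  7  8  9 10 11 12 13 14 15 16 17 18 19 20 21
     W  L  W  L  W  W  W  W  W  L  W  L  W  W  W  W  W  L  W  L  W  W
Position 21 is W, so the first player wins.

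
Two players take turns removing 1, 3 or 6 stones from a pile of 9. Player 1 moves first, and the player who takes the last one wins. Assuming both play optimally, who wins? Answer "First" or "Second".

Second

Compute winning (W) and losing (L) positions by backward induction:
i:   0  1  2  3  4  5  6  7  8  9
     L  W  L  W  L  W  W  W  W  L
Position 9 is L, so the second player wins.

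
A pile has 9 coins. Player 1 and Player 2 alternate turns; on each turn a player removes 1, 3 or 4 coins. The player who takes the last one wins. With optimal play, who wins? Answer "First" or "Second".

Mark each pile size as W (mover wins) or L (mover loses):
i:   0  1  2  3  4  5  6  7  8  9
     L  W  L  W  W  W  W  L  W  L
Position 9 is L, so the second player wins.

Second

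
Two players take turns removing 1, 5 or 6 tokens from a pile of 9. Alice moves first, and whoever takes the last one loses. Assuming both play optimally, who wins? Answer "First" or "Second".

W/L table (W = player to move can force a win):
i:   0  1  2  3  4  5  6  7  8  9
     W  L  W  L  W  L  W  W  W  W
Position 9 is W, so the first player wins.

First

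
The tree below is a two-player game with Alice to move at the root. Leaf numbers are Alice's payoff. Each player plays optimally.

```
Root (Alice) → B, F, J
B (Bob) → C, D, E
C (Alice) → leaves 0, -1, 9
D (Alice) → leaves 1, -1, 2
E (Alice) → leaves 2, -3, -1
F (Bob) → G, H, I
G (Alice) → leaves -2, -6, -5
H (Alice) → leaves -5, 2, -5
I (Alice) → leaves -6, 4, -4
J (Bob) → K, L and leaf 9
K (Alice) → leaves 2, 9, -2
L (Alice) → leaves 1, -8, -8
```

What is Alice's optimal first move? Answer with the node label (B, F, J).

B

C (Alice): max(0, -1, 9) = 9
D (Alice): max(1, -1, 2) = 2
E (Alice): max(2, -3, -1) = 2
B (Bob): min(9, 2, 2) = 2
G (Alice): max(-2, -6, -5) = -2
H (Alice): max(-5, 2, -5) = 2
I (Alice): max(-6, 4, -4) = 4
F (Bob): min(-2, 2, 4) = -2
K (Alice): max(2, 9, -2) = 9
L (Alice): max(1, -8, -8) = 1
J (Bob): min(9, 1, 9) = 1
Root (Alice): max(2, -2, 1) = 2
Alice picks the child with the highest value: B (value 2).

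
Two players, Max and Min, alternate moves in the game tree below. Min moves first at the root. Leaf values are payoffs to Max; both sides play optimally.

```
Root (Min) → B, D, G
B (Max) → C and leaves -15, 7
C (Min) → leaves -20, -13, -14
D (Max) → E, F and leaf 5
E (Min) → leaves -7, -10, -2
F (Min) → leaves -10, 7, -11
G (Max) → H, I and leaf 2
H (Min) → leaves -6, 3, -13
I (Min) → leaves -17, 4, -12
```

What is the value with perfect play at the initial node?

C (Min): min(-20, -13, -14) = -20
B (Max): max(-20, -15, 7) = 7
E (Min): min(-7, -10, -2) = -10
F (Min): min(-10, 7, -11) = -11
D (Max): max(-10, -11, 5) = 5
H (Min): min(-6, 3, -13) = -13
I (Min): min(-17, 4, -12) = -17
G (Max): max(-13, -17, 2) = 2
Root (Min): min(7, 5, 2) = 2

2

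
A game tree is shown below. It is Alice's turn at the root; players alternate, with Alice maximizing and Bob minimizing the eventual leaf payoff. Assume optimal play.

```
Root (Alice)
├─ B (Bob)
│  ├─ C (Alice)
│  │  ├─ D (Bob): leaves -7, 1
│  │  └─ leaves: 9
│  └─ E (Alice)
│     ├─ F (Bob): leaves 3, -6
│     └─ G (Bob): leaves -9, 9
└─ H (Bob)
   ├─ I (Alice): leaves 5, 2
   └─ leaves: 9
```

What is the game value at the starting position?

D (Bob): min(-7, 1) = -7
C (Alice): max(-7, 9) = 9
F (Bob): min(3, -6) = -6
G (Bob): min(-9, 9) = -9
E (Alice): max(-6, -9) = -6
B (Bob): min(9, -6) = -6
I (Alice): max(5, 2) = 5
H (Bob): min(5, 9) = 5
Root (Alice): max(-6, 5) = 5

5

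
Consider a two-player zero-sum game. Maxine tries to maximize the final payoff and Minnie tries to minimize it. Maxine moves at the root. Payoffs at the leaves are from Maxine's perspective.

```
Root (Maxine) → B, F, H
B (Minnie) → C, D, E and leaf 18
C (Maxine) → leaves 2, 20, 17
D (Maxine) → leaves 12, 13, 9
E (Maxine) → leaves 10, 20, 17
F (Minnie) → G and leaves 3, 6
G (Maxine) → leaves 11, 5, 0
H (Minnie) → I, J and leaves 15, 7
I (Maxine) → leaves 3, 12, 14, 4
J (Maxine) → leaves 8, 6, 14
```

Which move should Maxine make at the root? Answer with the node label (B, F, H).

C (Maxine): max(2, 20, 17) = 20
D (Maxine): max(12, 13, 9) = 13
E (Maxine): max(10, 20, 17) = 20
B (Minnie): min(20, 13, 20, 18) = 13
G (Maxine): max(11, 5, 0) = 11
F (Minnie): min(11, 3, 6) = 3
I (Maxine): max(3, 12, 14, 4) = 14
J (Maxine): max(8, 6, 14) = 14
H (Minnie): min(14, 14, 15, 7) = 7
Root (Maxine): max(13, 3, 7) = 13
Maxine picks the child with the highest value: B (value 13).

B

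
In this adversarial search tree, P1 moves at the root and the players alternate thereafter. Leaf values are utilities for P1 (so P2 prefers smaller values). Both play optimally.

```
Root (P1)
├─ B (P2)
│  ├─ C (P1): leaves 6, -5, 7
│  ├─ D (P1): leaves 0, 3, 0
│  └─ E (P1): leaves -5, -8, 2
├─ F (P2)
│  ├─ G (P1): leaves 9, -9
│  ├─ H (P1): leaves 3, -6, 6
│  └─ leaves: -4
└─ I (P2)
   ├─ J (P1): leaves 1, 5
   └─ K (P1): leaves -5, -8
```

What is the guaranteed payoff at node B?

2

C: max(6, -5, 7) = 7
D: max(0, 3, 0) = 3
E: max(-5, -8, 2) = 2
B: min(7, 3, 2) = 2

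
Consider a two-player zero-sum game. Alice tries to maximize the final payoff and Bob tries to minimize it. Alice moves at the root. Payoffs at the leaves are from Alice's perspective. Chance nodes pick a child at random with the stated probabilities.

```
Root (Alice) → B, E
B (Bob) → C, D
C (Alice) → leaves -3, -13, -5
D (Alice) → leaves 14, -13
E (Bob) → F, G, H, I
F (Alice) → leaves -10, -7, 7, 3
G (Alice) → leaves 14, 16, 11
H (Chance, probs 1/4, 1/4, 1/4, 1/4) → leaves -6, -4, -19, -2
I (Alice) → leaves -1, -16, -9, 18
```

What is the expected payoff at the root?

-3

C (Alice): max(-3, -13, -5) = -3
D (Alice): max(14, -13) = 14
B (Bob): min(-3, 14) = -3
F (Alice): max(-10, -7, 7, 3) = 7
G (Alice): max(14, 16, 11) = 16
H (Chance): 1/4·-6 + 1/4·-4 + 1/4·-19 + 1/4·-2 = -7.75
I (Alice): max(-1, -16, -9, 18) = 18
E (Bob): min(7, 16, -7.75, 18) = -7.75
Root (Alice): max(-3, -7.75) = -3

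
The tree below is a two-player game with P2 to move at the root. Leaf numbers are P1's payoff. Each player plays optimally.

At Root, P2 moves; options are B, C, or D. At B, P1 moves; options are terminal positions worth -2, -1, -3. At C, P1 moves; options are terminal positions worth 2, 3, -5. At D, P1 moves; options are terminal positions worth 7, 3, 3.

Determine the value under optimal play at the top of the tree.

-1

B (P1): max(-2, -1, -3) = -1
C (P1): max(2, 3, -5) = 3
D (P1): max(7, 3, 3) = 7
Root (P2): min(-1, 3, 7) = -1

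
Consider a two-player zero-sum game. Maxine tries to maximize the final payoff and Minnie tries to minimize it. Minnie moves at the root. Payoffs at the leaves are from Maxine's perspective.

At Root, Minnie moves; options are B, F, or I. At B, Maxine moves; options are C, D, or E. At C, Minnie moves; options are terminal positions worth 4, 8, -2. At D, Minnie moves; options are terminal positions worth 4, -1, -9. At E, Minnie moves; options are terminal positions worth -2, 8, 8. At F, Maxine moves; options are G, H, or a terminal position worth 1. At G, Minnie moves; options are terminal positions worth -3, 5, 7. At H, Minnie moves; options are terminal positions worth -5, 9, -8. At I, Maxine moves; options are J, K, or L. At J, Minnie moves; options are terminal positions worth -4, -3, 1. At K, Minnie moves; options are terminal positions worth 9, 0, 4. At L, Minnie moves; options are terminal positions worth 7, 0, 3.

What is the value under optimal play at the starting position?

-2

C (Minnie): min(4, 8, -2) = -2
D (Minnie): min(4, -1, -9) = -9
E (Minnie): min(-2, 8, 8) = -2
B (Maxine): max(-2, -9, -2) = -2
G (Minnie): min(-3, 5, 7) = -3
H (Minnie): min(-5, 9, -8) = -8
F (Maxine): max(-3, -8, 1) = 1
J (Minnie): min(-4, -3, 1) = -4
K (Minnie): min(9, 0, 4) = 0
L (Minnie): min(7, 0, 3) = 0
I (Maxine): max(-4, 0, 0) = 0
Root (Minnie): min(-2, 1, 0) = -2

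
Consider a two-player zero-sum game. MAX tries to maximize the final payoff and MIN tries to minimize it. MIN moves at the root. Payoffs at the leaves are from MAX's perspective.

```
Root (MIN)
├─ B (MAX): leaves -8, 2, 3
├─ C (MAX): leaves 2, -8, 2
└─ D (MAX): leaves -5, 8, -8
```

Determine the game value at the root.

B (MAX): max(-8, 2, 3) = 3
C (MAX): max(2, -8, 2) = 2
D (MAX): max(-5, 8, -8) = 8
Root (MIN): min(3, 2, 8) = 2

2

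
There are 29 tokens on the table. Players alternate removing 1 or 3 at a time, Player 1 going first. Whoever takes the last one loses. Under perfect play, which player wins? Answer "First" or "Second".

Second

Positions where the player to move wins (W) vs loses (L):
i:   0  1  2  3  4  5  6  7  8  9 10 11 12 13 14 15 16 17 18 19 20 21 22 23 24 25 26 27 28 29
     W  L  W  L  W  L  W  L  W  L  W  L  W  L  W  L  W  L  W  L  W  L  W  L  W  L  W  L  W  L
Position 29 is L, so the second player wins.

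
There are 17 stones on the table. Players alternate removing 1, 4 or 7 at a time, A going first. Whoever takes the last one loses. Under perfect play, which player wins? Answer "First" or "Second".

Second

W/L table (W = player to move can force a win):
i:   0  1  2  3  4  5  6  7  8  9 10 11 12 13 14 15 16 17
     W  L  W  L  W  W  L  W  W  L  W  L  W  W  L  W  W  L
Position 17 is L, so the second player wins.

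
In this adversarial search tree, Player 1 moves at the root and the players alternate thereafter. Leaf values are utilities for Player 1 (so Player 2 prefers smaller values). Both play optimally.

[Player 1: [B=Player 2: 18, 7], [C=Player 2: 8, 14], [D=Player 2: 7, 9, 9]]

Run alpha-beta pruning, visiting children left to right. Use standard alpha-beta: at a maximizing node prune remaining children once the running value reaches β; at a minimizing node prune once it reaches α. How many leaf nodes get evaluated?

5

B [α=-∞,β=+∞]: v=7
C [α=7,β=+∞]: v=8
D [α=8,β=+∞]: v=7 after child 1 ≤ α → α-cutoff, skip 2
Root [α=-∞,β=+∞]: v=8
Leaves evaluated: 5 of 7.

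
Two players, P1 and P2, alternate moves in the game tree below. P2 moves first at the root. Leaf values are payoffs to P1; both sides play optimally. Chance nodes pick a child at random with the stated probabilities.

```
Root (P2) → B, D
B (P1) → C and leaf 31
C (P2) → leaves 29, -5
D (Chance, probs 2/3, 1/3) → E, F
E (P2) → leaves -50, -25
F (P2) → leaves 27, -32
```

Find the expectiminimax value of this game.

C (P2): min(29, -5) = -5
B (P1): max(-5, 31) = 31
E (P2): min(-50, -25) = -50
F (P2): min(27, -32) = -32
D (Chance): 2/3·-50 + 1/3·-32 = -44
Root (P2): min(31, -44) = -44

-44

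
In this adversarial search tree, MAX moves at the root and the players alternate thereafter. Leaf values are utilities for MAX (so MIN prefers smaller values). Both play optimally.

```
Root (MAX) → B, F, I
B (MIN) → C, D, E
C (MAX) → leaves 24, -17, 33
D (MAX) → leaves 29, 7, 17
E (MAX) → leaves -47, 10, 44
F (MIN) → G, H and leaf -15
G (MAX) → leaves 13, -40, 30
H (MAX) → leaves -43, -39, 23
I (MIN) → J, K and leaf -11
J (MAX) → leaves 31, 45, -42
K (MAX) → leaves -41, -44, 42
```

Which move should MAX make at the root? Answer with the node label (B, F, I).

C (MAX): max(24, -17, 33) = 33
D (MAX): max(29, 7, 17) = 29
E (MAX): max(-47, 10, 44) = 44
B (MIN): min(33, 29, 44) = 29
G (MAX): max(13, -40, 30) = 30
H (MAX): max(-43, -39, 23) = 23
F (MIN): min(30, 23, -15) = -15
J (MAX): max(31, 45, -42) = 45
K (MAX): max(-41, -44, 42) = 42
I (MIN): min(45, 42, -11) = -11
Root (MAX): max(29, -15, -11) = 29
MAX picks the child with the highest value: B (value 29).

B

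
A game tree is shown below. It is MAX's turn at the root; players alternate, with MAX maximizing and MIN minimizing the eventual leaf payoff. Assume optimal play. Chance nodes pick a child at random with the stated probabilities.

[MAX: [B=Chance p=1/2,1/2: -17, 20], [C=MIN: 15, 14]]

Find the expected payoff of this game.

B (Chance): 1/2·-17 + 1/2·20 = 1.5
C (MIN): min(15, 14) = 14
Root (MAX): max(1.5, 14) = 14

14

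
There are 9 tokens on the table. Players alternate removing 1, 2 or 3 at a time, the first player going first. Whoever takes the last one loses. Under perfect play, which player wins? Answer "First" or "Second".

Positions where the player to move wins (W) vs loses (L):
i:   0  1  2  3  4  5  6  7  8  9
     W  L  W  W  W  L  W  W  W  L
Position 9 is L, so the second player wins.

Second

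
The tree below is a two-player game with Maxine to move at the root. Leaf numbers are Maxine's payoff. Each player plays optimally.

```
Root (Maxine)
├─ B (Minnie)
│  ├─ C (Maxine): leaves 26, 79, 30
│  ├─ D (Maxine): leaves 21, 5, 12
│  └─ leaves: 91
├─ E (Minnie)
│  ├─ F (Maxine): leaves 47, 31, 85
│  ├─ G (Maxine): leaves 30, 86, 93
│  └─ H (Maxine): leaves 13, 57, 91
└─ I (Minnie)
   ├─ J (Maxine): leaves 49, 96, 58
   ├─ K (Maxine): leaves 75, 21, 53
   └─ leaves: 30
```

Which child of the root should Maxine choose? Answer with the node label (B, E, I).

C (Maxine): max(26, 79, 30) = 79
D (Maxine): max(21, 5, 12) = 21
B (Minnie): min(79, 21, 91) = 21
F (Maxine): max(47, 31, 85) = 85
G (Maxine): max(30, 86, 93) = 93
H (Maxine): max(13, 57, 91) = 91
E (Minnie): min(85, 93, 91) = 85
J (Maxine): max(49, 96, 58) = 96
K (Maxine): max(75, 21, 53) = 75
I (Minnie): min(96, 75, 30) = 30
Root (Maxine): max(21, 85, 30) = 85
Maxine picks the child with the highest value: E (value 85).

E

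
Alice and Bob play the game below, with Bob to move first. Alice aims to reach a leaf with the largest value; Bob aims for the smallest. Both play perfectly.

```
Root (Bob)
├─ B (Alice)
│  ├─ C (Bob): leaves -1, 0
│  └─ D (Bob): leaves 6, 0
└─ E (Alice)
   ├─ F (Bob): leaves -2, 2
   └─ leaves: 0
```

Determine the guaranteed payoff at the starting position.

0

C (Bob): min(-1, 0) = -1
D (Bob): min(6, 0) = 0
B (Alice): max(-1, 0) = 0
F (Bob): min(-2, 2) = -2
E (Alice): max(-2, 0) = 0
Root (Bob): min(0, 0) = 0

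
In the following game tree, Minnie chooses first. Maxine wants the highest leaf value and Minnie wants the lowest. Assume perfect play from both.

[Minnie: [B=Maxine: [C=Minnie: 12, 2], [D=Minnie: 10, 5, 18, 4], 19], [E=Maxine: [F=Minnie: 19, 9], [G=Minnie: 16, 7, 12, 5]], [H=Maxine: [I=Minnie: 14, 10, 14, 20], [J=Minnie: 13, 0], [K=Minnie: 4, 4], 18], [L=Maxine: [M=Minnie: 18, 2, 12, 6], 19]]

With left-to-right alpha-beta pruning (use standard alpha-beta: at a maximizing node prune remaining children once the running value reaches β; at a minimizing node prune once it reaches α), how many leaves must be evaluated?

C [α=-∞,β=+∞]: v=2
D [α=2,β=+∞]: v=4
B [α=-∞,β=+∞]: v=19
F [α=-∞,β=19]: v=9
G [α=9,β=19]: v=7 after child 2 ≤ α → α-cutoff, skip 2
E [α=-∞,β=19]: v=9
I [α=-∞,β=9]: v=10
H [α=-∞,β=9]: v=10 after child 1 ≥ β → β-cutoff, skip 3
M [α=-∞,β=9]: v=2
L [α=-∞,β=9]: v=19
Root [α=-∞,β=+∞]: v=9
Leaves evaluated: 20 of 27.

20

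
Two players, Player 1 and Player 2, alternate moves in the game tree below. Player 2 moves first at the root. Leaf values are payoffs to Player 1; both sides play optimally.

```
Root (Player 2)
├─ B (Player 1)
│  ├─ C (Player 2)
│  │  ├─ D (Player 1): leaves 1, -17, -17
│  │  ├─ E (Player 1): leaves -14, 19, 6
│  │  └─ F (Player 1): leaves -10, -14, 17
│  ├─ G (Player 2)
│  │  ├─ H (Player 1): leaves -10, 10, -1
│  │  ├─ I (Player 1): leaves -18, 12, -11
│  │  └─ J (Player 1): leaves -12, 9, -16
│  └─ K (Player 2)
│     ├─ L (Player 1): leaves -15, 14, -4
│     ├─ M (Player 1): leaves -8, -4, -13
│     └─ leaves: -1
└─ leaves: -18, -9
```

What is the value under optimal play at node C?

1

D: max(1, -17, -17) = 1
E: max(-14, 19, 6) = 19
F: max(-10, -14, 17) = 17
C: min(1, 19, 17) = 1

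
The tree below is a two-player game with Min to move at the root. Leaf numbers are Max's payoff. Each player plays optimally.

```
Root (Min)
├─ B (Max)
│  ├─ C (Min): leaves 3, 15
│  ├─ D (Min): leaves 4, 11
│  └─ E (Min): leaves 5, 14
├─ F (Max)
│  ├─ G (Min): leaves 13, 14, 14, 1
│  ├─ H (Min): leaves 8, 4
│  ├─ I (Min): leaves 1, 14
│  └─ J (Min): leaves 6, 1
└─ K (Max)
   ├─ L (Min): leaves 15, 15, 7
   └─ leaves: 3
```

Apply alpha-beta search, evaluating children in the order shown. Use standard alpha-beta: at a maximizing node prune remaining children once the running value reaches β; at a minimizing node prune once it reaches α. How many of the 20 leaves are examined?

18

C [α=-∞,β=+∞]: v=3
D [α=3,β=+∞]: v=4
E [α=4,β=+∞]: v=5
B [α=-∞,β=+∞]: v=5
G [α=-∞,β=5]: v=1
H [α=1,β=5]: v=4
I [α=4,β=5]: v=1 after child 1 ≤ α → α-cutoff, skip 1
J [α=4,β=5]: v=1
F [α=-∞,β=5]: v=4
L [α=-∞,β=4]: v=7
K [α=-∞,β=4]: v=7 after child 1 ≥ β → β-cutoff, skip 1
Root [α=-∞,β=+∞]: v=4
Leaves evaluated: 18 of 20.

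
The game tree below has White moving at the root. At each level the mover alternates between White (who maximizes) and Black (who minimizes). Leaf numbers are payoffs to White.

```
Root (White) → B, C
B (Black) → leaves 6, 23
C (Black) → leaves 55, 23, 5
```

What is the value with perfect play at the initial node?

6

B (Black): min(6, 23) = 6
C (Black): min(55, 23, 5) = 5
Root (White): max(6, 5) = 6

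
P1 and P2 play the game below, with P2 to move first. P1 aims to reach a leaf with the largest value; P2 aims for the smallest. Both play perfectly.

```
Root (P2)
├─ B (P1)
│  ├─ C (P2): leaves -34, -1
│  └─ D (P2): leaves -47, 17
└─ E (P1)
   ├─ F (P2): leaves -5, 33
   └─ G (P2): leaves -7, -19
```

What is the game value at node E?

-5

F: min(-5, 33) = -5
G: min(-7, -19) = -19
E: max(-5, -19) = -5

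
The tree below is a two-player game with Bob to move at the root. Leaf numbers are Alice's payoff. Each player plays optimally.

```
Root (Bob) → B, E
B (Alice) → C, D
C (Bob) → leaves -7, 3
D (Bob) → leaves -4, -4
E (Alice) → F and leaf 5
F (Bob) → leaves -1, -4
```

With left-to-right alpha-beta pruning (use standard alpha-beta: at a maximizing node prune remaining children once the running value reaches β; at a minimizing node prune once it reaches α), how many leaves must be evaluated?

C [α=-∞,β=+∞]: v=-7
D [α=-7,β=+∞]: v=-4
B [α=-∞,β=+∞]: v=-4
F [α=-∞,β=-4]: v=-4
E [α=-∞,β=-4]: v=-4 after child 1 ≥ β → β-cutoff, skip 1
Root [α=-∞,β=+∞]: v=-4
Leaves evaluated: 6 of 7.

6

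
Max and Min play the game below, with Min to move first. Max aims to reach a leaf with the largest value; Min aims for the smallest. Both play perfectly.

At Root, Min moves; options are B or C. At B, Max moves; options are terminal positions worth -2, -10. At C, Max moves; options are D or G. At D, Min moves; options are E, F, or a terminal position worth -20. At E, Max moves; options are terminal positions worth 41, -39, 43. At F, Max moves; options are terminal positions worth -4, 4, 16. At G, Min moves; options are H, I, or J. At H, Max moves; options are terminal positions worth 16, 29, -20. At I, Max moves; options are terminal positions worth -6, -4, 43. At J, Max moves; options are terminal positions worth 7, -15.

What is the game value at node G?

H: max(16, 29, -20) = 29
I: max(-6, -4, 43) = 43
J: max(7, -15) = 7
G: min(29, 43, 7) = 7

7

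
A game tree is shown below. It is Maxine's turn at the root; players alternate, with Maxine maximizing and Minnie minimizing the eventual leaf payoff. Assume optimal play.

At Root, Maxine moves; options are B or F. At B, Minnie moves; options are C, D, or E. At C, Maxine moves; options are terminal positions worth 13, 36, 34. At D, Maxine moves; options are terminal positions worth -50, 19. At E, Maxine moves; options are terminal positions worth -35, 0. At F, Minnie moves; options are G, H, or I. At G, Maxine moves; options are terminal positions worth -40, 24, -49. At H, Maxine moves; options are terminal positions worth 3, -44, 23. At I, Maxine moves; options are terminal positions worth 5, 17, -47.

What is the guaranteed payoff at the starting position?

C (Maxine): max(13, 36, 34) = 36
D (Maxine): max(-50, 19) = 19
E (Maxine): max(-35, 0) = 0
B (Minnie): min(36, 19, 0) = 0
G (Maxine): max(-40, 24, -49) = 24
H (Maxine): max(3, -44, 23) = 23
I (Maxine): max(5, 17, -47) = 17
F (Minnie): min(24, 23, 17) = 17
Root (Maxine): max(0, 17) = 17

17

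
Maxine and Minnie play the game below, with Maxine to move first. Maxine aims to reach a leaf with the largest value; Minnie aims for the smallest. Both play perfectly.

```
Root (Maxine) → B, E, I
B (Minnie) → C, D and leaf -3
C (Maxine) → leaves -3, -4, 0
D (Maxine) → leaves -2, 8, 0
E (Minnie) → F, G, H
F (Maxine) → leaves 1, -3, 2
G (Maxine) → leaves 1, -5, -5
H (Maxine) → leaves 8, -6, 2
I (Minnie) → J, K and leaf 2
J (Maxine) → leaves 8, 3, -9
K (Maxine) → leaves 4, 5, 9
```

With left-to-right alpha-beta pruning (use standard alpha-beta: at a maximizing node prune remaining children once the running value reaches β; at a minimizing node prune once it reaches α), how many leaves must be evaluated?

C [α=-∞,β=+∞]: v=0
D [α=-∞,β=0]: v=8 after child 2 ≥ β → β-cutoff, skip 1
B [α=-∞,β=+∞]: v=-3
F [α=-3,β=+∞]: v=2
G [α=-3,β=2]: v=1
H [α=-3,β=1]: v=8 after child 1 ≥ β → β-cutoff, skip 2
E [α=-3,β=+∞]: v=1
J [α=1,β=+∞]: v=8
K [α=1,β=8]: v=9
I [α=1,β=+∞]: v=2
Root [α=-∞,β=+∞]: v=2
Leaves evaluated: 20 of 23.

20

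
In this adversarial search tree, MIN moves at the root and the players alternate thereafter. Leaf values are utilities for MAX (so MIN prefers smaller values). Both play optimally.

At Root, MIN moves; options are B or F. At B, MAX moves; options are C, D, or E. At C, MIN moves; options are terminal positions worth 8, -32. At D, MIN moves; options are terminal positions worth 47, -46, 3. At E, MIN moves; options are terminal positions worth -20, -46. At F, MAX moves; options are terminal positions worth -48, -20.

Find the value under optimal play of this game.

-32

C (MIN): min(8, -32) = -32
D (MIN): min(47, -46, 3) = -46
E (MIN): min(-20, -46) = -46
B (MAX): max(-32, -46, -46) = -32
F (MAX): max(-48, -20) = -20
Root (MIN): min(-32, -20) = -32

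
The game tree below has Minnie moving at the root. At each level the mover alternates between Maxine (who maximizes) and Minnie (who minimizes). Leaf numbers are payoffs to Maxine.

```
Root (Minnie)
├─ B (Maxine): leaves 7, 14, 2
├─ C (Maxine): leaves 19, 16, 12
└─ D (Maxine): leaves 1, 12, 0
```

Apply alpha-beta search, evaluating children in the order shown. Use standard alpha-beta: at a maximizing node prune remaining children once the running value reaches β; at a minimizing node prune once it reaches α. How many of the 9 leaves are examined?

B [α=-∞,β=+∞]: v=14
C [α=-∞,β=14]: v=19 after child 1 ≥ β → β-cutoff, skip 2
D [α=-∞,β=14]: v=12
Root [α=-∞,β=+∞]: v=12
Leaves evaluated: 7 of 9.

7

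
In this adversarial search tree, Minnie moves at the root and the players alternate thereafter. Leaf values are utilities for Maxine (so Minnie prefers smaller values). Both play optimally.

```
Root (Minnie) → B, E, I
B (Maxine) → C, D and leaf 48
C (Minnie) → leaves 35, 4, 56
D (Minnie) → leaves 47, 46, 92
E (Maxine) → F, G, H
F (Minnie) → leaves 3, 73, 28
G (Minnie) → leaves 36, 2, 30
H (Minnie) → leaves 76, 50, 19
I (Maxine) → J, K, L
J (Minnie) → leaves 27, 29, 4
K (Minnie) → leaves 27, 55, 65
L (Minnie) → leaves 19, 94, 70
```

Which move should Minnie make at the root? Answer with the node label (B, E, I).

C (Minnie): min(35, 4, 56) = 4
D (Minnie): min(47, 46, 92) = 46
B (Maxine): max(4, 46, 48) = 48
F (Minnie): min(3, 73, 28) = 3
G (Minnie): min(36, 2, 30) = 2
H (Minnie): min(76, 50, 19) = 19
E (Maxine): max(3, 2, 19) = 19
J (Minnie): min(27, 29, 4) = 4
K (Minnie): min(27, 55, 65) = 27
L (Minnie): min(19, 94, 70) = 19
I (Maxine): max(4, 27, 19) = 27
Root (Minnie): min(48, 19, 27) = 19
Minnie picks the child with the lowest value: E (value 19).

E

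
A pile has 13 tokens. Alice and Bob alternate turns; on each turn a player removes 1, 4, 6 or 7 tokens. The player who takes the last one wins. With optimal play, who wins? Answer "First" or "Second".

Positions where the player to move wins (W) vs loses (L):
i:   0  1  2  3  4  5  6  7  8  9 10 11 12 13
     L  W  L  W  W  L  W  W  W  W  L  W  W  L
Position 13 is L, so the second player wins.

Second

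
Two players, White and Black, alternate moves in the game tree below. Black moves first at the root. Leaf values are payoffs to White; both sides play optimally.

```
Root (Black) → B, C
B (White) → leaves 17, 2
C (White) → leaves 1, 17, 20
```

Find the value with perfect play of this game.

17

B (White): max(17, 2) = 17
C (White): max(1, 17, 20) = 20
Root (Black): min(17, 20) = 17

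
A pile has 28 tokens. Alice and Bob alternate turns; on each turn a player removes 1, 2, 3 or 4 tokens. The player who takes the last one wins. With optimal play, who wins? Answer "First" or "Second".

First

i:   0  1  2  3  4  5  6  7  8  9 10 11 12 13 14 15 16 17 18 19 20 21 22 23 24 25 26 27 28
     L  W  W  W  W  L  W  W  W  W  L  W  W  W  W  L  W  W  W  W  L  W  W  W  W  L  W  W  W
Position 28 is W, so the first player wins.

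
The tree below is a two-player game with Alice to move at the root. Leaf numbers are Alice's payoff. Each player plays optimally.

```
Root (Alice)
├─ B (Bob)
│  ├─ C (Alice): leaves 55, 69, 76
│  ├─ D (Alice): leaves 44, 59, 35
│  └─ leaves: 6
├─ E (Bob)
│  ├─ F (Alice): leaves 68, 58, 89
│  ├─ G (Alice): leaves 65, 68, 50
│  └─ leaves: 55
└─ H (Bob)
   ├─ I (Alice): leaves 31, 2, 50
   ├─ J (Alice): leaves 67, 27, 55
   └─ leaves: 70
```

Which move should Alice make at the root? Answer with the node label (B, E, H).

E

C (Alice): max(55, 69, 76) = 76
D (Alice): max(44, 59, 35) = 59
B (Bob): min(76, 59, 6) = 6
F (Alice): max(68, 58, 89) = 89
G (Alice): max(65, 68, 50) = 68
E (Bob): min(89, 68, 55) = 55
I (Alice): max(31, 2, 50) = 50
J (Alice): max(67, 27, 55) = 67
H (Bob): min(50, 67, 70) = 50
Root (Alice): max(6, 55, 50) = 55
Alice picks the child with the highest value: E (value 55).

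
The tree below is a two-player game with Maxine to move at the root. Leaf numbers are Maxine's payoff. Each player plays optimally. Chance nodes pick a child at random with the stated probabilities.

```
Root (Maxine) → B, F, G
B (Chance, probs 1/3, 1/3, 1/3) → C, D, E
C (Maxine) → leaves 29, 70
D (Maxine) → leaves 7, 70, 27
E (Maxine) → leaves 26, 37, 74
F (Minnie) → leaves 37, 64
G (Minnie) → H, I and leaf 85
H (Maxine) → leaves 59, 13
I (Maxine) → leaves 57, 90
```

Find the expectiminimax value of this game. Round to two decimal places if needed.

71.33

C (Maxine): max(29, 70) = 70
D (Maxine): max(7, 70, 27) = 70
E (Maxine): max(26, 37, 74) = 74
B (Chance): 1/3·70 + 1/3·70 + 1/3·74 = 71.33
F (Minnie): min(37, 64) = 37
H (Maxine): max(59, 13) = 59
I (Maxine): max(57, 90) = 90
G (Minnie): min(59, 90, 85) = 59
Root (Maxine): max(71.33, 37, 59) = 71.33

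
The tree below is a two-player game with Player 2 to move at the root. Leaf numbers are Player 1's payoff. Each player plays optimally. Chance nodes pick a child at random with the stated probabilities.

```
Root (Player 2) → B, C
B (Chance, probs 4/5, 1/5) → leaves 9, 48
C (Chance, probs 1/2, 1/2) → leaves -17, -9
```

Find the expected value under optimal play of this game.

-13

B (Chance): 4/5·9 + 1/5·48 = 16.8
C (Chance): 1/2·-17 + 1/2·-9 = -13
Root (Player 2): min(16.8, -13) = -13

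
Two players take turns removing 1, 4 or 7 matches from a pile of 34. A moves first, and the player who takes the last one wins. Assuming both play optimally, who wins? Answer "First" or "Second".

Second

i:   0  1  2  3  4  5  6  7  8  9 10 11 12 13 14 15 16 17 18 19 20 21 22 23 24 25 26 27 28 29 30 31 32 33 34
     L  W  L  W  W  L  W  W  L  W  L  W  W  L  W  W  L  W  L  W  W  L  W  W  L  W  L  W  W  L  W  W  L  W  L
Position 34 is L, so the second player wins.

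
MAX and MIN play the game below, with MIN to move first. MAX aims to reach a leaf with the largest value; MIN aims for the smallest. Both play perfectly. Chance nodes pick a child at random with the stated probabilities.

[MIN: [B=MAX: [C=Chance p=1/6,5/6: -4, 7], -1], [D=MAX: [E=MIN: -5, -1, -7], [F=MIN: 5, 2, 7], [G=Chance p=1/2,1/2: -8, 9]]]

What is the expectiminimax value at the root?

2

C (Chance): 1/6·-4 + 5/6·7 = 5.17
B (MAX): max(5.17, -1) = 5.17
E (MIN): min(-5, -1, -7) = -7
F (MIN): min(5, 2, 7) = 2
G (Chance): 1/2·-8 + 1/2·9 = 0.5
D (MAX): max(-7, 2, 0.5) = 2
Root (MIN): min(5.17, 2) = 2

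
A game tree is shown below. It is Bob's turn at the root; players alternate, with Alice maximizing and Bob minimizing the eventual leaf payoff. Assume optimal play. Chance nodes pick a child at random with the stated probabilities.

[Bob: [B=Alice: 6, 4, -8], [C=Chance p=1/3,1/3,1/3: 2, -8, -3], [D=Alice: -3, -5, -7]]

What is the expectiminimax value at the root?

B (Alice): max(6, 4, -8) = 6
C (Chance): 1/3·2 + 1/3·-8 + 1/3·-3 = -3
D (Alice): max(-3, -5, -7) = -3
Root (Bob): min(6, -3, -3) = -3

-3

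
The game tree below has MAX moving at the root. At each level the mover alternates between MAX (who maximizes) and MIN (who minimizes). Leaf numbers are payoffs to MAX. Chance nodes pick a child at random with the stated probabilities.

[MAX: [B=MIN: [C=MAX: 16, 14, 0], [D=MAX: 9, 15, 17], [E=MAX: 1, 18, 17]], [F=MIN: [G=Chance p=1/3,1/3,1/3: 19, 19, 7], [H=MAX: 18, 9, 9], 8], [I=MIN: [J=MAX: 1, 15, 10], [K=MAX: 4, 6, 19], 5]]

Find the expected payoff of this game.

16

C (MAX): max(16, 14, 0) = 16
D (MAX): max(9, 15, 17) = 17
E (MAX): max(1, 18, 17) = 18
B (MIN): min(16, 17, 18) = 16
G (Chance): 1/3·19 + 1/3·19 + 1/3·7 = 15
H (MAX): max(18, 9, 9) = 18
F (MIN): min(15, 18, 8) = 8
J (MAX): max(1, 15, 10) = 15
K (MAX): max(4, 6, 19) = 19
I (MIN): min(15, 19, 5) = 5
Root (MAX): max(16, 8, 5) = 16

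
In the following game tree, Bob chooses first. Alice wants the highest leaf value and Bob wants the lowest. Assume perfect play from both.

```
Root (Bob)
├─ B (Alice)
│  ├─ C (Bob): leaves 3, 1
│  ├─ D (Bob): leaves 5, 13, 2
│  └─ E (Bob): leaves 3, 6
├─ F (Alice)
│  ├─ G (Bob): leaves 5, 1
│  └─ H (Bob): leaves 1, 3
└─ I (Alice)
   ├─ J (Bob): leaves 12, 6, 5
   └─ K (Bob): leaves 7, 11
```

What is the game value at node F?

1

G: min(5, 1) = 1
H: min(1, 3) = 1
F: max(1, 1) = 1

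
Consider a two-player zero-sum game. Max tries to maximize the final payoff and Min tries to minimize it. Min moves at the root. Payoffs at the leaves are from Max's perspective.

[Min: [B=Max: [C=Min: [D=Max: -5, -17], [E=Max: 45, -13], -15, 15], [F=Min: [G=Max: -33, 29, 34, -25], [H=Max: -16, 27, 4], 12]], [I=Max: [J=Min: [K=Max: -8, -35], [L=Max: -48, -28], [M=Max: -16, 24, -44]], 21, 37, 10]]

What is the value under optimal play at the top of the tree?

D (Max): max(-5, -17) = -5
E (Max): max(45, -13) = 45
C (Min): min(-5, 45, -15, 15) = -15
G (Max): max(-33, 29, 34, -25) = 34
H (Max): max(-16, 27, 4) = 27
F (Min): min(34, 27, 12) = 12
B (Max): max(-15, 12) = 12
K (Max): max(-8, -35) = -8
L (Max): max(-48, -28) = -28
M (Max): max(-16, 24, -44) = 24
J (Min): min(-8, -28, 24) = -28
I (Max): max(-28, 21, 37, 10) = 37
Root (Min): min(12, 37) = 12

12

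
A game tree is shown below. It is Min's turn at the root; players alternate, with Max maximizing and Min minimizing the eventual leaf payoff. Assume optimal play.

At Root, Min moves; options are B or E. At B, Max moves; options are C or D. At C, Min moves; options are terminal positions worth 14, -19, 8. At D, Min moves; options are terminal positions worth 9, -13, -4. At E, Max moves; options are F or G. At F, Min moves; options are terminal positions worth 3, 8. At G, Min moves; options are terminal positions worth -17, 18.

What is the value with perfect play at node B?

C: min(14, -19, 8) = -19
D: min(9, -13, -4) = -13
B: max(-19, -13) = -13

-13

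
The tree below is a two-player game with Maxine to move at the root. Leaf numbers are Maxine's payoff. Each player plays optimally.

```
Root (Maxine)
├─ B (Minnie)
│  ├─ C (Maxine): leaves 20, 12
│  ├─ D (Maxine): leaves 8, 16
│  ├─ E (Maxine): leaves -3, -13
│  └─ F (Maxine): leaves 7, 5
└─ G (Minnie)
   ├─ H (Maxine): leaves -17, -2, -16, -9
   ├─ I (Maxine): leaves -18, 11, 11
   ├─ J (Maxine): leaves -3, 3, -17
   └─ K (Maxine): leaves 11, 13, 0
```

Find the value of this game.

C (Maxine): max(20, 12) = 20
D (Maxine): max(8, 16) = 16
E (Maxine): max(-3, -13) = -3
F (Maxine): max(7, 5) = 7
B (Minnie): min(20, 16, -3, 7) = -3
H (Maxine): max(-17, -2, -16, -9) = -2
I (Maxine): max(-18, 11, 11) = 11
J (Maxine): max(-3, 3, -17) = 3
K (Maxine): max(11, 13, 0) = 13
G (Minnie): min(-2, 11, 3, 13) = -2
Root (Maxine): max(-3, -2) = -2

-2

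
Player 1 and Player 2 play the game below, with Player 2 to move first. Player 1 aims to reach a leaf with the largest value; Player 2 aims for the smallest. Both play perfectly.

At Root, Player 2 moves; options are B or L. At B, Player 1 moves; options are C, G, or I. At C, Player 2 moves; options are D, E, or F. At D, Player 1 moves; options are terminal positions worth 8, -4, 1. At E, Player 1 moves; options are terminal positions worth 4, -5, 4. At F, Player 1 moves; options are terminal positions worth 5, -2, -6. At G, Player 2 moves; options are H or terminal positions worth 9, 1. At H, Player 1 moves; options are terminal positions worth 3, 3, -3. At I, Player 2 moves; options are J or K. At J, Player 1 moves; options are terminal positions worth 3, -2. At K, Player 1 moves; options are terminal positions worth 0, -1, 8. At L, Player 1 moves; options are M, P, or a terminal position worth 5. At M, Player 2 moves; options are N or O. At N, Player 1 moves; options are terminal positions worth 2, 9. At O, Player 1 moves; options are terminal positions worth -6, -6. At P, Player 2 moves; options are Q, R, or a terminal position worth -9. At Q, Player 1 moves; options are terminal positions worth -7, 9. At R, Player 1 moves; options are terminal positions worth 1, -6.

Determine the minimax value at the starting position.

4

D (Player 1): max(8, -4, 1) = 8
E (Player 1): max(4, -5, 4) = 4
F (Player 1): max(5, -2, -6) = 5
C (Player 2): min(8, 4, 5) = 4
H (Player 1): max(3, 3, -3) = 3
G (Player 2): min(3, 9, 1) = 1
J (Player 1): max(3, -2) = 3
K (Player 1): max(0, -1, 8) = 8
I (Player 2): min(3, 8) = 3
B (Player 1): max(4, 1, 3) = 4
N (Player 1): max(2, 9) = 9
O (Player 1): max(-6, -6) = -6
M (Player 2): min(9, -6) = -6
Q (Player 1): max(-7, 9) = 9
R (Player 1): max(1, -6) = 1
P (Player 2): min(9, 1, -9) = -9
L (Player 1): max(-6, -9, 5) = 5
Root (Player 2): min(4, 5) = 4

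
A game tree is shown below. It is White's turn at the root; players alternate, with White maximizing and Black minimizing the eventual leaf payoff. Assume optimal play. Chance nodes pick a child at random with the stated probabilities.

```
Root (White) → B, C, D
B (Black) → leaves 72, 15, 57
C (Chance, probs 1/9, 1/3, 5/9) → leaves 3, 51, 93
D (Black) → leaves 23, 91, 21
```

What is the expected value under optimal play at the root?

B (Black): min(72, 15, 57) = 15
C (Chance): 1/9·3 + 1/3·51 + 5/9·93 = 69
D (Black): min(23, 91, 21) = 21
Root (White): max(15, 69, 21) = 69

69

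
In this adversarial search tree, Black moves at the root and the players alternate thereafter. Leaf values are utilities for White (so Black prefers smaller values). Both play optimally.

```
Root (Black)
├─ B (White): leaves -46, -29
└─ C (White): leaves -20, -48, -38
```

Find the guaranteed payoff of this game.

-29

B (White): max(-46, -29) = -29
C (White): max(-20, -48, -38) = -20
Root (Black): min(-29, -20) = -29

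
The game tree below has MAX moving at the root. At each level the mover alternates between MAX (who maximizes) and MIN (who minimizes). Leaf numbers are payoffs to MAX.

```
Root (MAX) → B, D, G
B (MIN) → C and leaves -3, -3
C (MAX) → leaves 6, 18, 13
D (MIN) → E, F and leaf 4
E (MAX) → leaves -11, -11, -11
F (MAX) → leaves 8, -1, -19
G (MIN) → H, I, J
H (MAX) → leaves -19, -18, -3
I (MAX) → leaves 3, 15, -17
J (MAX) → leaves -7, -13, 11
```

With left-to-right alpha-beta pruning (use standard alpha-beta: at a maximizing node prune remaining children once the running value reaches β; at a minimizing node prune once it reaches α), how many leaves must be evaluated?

C [α=-∞,β=+∞]: v=18
B [α=-∞,β=+∞]: v=-3
E [α=-3,β=+∞]: v=-11
D [α=-3,β=+∞]: v=-11 after child 1 ≤ α → α-cutoff, skip 2
H [α=-3,β=+∞]: v=-3
G [α=-3,β=+∞]: v=-3 after child 1 ≤ α → α-cutoff, skip 2
Root [α=-∞,β=+∞]: v=-3
Leaves evaluated: 11 of 21.

11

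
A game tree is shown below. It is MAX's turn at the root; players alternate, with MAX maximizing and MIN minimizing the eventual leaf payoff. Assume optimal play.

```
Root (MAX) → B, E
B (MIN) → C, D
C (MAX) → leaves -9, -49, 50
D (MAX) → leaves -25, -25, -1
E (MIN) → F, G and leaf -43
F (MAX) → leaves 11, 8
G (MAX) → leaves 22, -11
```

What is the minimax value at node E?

-43

F: max(11, 8) = 11
G: max(22, -11) = 22
E: min(11, 22, -43) = -43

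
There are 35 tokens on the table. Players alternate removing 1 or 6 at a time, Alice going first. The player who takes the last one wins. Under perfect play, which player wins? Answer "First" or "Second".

Second

W/L table (W = player to move can force a win):
i:   0  1  2  3  4  5  6  7  8  9 10 11 12 13 14 15 16 17 18 19 20 21 22 23 24 25 26 27 28 29 30 31 32 33 34 35
     L  W  L  W  L  W  W  L  W  L  W  L  W  W  L  W  L  W  L  W  W  L  W  L  W  L  W  W  L  W  L  W  L  W  W  L
Position 35 is L, so the second player wins.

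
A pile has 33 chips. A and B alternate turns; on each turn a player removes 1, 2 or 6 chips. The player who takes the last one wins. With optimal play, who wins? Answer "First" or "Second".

First

W/L table (W = player to move can force a win):
i:   0  1  2  3  4  5  6  7  8  9 10 11 12 13 14 15 16 17 18 19 20 21 22 23 24 25 26 27 28 29 30 31 32 33
     L  W  W  L  W  W  W  L  W  W  L  W  W  W  L  W  W  L  W  W  W  L  W  W  L  W  W  W  L  W  W  L  W  W
Position 33 is W, so the first player wins.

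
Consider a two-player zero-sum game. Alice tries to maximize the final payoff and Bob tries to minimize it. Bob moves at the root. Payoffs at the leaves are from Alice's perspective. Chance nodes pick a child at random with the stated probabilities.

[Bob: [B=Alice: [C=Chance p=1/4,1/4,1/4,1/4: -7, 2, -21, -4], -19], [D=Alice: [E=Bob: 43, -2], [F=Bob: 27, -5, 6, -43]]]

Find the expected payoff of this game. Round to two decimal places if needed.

-7.5

C (Chance): 1/4·-7 + 1/4·2 + 1/4·-21 + 1/4·-4 = -7.5
B (Alice): max(-7.5, -19) = -7.5
E (Bob): min(43, -2) = -2
F (Bob): min(27, -5, 6, -43) = -43
D (Alice): max(-2, -43) = -2
Root (Bob): min(-7.5, -2) = -7.5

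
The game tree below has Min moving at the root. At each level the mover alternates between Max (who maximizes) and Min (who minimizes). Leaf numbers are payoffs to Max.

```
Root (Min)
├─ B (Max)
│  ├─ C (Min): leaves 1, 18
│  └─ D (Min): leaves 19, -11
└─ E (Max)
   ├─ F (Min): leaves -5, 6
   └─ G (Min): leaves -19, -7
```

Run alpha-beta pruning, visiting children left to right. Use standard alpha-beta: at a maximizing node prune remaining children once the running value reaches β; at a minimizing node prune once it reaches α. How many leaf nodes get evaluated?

7

C [α=-∞,β=+∞]: v=1
D [α=1,β=+∞]: v=-11
B [α=-∞,β=+∞]: v=1
F [α=-∞,β=1]: v=-5
G [α=-5,β=1]: v=-19 after child 1 ≤ α → α-cutoff, skip 1
E [α=-∞,β=1]: v=-5
Root [α=-∞,β=+∞]: v=-5
Leaves evaluated: 7 of 8.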